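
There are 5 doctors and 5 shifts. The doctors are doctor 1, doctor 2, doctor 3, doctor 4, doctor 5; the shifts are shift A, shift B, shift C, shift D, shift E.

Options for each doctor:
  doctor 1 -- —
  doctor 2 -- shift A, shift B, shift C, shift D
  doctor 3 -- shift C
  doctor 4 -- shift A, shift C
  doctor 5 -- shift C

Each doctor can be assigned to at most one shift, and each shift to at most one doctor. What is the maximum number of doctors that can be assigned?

3

A valid assignment of size 3: doctor 2→shift D, doctor 3→shift C, doctor 4→shift A.
The set {doctor 1, doctor 3, doctor 5} has only 1 neighbour ({shift C}), so by Hall's theorem at most 3 of the 5 doctors can be matched.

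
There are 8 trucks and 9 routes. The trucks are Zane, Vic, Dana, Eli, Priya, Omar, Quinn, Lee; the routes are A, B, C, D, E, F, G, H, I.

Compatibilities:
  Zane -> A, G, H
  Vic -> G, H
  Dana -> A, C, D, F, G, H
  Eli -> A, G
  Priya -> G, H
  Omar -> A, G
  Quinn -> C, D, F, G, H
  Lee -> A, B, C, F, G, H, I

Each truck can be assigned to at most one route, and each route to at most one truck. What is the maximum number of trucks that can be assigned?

For example, pair Zane→A, Vic→H, Dana→D, Eli→G, Quinn→F, Lee→B.
The set {Zane, Vic, Eli, Priya, Omar} has only 3 neighbours ({A, G, H}), so by Hall's theorem at most 6 of the 8 trucks can be matched.

6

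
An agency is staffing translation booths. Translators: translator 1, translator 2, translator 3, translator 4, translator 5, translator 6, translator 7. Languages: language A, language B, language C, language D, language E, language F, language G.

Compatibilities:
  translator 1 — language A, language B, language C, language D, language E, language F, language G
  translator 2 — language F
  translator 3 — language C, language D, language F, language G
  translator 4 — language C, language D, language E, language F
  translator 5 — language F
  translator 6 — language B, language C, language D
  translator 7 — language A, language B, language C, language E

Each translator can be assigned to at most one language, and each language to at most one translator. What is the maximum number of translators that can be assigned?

6

For example, pair translator 1-language D, translator 2-language F, translator 3-language G, translator 4-language E, translator 6-language C, translator 7-language B.
The set {translator 2, translator 5} has only 1 neighbour ({language F}), so by Hall's theorem at most 6 of the 7 translators can be matched.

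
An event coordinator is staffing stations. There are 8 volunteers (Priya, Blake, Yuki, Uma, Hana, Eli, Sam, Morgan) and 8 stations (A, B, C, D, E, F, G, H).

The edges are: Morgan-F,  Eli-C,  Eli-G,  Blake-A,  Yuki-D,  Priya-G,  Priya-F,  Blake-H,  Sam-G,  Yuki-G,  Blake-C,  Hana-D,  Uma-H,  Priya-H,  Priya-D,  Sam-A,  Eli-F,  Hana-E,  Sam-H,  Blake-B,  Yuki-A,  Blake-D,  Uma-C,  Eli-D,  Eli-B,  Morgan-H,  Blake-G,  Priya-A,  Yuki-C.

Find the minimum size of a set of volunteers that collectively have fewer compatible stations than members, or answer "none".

none

A matching saturating every volunteer exists, for instance Priya→H, Blake→A, Yuki→D, Uma→C, Hana→E, Eli→B, Sam→G, Morgan→F.
By Hall's marriage theorem, this means |N(S)| ≥ |S| for every subset S, so no violating subset exists.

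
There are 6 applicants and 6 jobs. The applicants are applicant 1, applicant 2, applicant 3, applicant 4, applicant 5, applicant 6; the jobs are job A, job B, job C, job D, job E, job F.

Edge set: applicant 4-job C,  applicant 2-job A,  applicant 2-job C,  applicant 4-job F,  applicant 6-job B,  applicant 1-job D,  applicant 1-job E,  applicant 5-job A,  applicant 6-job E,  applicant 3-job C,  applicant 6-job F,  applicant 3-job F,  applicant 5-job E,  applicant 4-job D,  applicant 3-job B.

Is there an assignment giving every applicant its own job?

For example, pair applicant 1–job E, applicant 2–job C, applicant 3–job B, applicant 4–job D, applicant 5–job A, applicant 6–job F.
All 6 applicants are covered.

Yes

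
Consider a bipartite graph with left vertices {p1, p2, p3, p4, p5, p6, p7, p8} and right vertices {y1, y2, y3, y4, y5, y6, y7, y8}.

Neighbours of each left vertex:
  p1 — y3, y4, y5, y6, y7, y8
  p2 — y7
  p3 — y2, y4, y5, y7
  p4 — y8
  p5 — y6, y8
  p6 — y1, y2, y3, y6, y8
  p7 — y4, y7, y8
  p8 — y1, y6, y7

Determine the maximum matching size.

One maximum matching: p1→y5, p2→y7, p3→y2, p4→y8, p5→y6, p6→y3, p7→y4, p8→y1.
All 8 left vertices are matched, so no larger matching exists.

8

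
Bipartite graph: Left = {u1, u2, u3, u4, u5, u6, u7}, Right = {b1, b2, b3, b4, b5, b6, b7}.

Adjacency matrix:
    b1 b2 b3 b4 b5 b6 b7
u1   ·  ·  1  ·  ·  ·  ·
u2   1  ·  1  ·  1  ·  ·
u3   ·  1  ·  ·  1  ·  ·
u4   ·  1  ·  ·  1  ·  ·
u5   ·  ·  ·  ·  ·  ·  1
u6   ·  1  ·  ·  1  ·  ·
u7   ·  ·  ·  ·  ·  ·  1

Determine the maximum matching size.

5

A valid assignment of size 5: u1→b3, u2→b1, u3→b2, u4→b5, u5→b7.
The set {u3, u4, u5, u6, u7} has only 3 neighbours ({b2, b5, b7}), so by Hall's theorem at most 5 of the 7 left vertices can be matched.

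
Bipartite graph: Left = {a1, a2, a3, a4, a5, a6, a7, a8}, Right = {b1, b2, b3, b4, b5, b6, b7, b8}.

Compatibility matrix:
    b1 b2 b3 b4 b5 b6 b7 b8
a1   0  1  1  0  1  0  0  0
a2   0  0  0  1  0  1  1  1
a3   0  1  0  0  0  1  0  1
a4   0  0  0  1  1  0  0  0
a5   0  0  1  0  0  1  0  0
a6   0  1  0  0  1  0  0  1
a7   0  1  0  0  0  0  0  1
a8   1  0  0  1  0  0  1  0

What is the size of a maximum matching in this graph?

One maximum matching: a1-b2, a2-b7, a3-b6, a4-b4, a5-b3, a6-b5, a7-b8, a8-b1.
All 8 left vertices are matched, so no larger matching exists.

8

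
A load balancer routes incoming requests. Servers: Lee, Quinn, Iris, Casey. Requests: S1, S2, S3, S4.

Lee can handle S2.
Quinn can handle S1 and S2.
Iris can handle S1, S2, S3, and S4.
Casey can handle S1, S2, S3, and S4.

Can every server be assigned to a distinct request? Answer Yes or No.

A valid assignment of size 4: Lee–S2, Quinn–S1, Iris–S3, Casey–S4.
Every server is matched, so this is a perfect matching.

Yes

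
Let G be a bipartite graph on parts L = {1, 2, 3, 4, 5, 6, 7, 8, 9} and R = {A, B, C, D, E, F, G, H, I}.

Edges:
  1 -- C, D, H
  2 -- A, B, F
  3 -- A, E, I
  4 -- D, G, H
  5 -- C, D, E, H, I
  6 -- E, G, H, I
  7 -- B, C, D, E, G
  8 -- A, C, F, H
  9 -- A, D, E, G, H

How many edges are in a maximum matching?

For example, pair 1→C, 2→B, 3→A, 4→D, 5→I, 6→H, 7→E, 8→F, 9→G.
All 9 left vertices are matched, so no larger matching exists.

9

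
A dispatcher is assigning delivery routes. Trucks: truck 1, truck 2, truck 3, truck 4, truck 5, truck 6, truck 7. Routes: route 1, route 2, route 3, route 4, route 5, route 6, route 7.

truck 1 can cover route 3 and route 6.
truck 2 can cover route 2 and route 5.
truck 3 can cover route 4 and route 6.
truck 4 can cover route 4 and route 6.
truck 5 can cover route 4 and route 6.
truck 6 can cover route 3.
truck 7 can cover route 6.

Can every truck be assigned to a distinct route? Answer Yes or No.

No

The set {truck 1, truck 3, truck 4, truck 5, truck 6, truck 7} has only 3 neighbours ({route 3, route 4, route 6}), so by Hall's theorem at most 4 of the 7 trucks can be matched.
Hence no matching covers every truck.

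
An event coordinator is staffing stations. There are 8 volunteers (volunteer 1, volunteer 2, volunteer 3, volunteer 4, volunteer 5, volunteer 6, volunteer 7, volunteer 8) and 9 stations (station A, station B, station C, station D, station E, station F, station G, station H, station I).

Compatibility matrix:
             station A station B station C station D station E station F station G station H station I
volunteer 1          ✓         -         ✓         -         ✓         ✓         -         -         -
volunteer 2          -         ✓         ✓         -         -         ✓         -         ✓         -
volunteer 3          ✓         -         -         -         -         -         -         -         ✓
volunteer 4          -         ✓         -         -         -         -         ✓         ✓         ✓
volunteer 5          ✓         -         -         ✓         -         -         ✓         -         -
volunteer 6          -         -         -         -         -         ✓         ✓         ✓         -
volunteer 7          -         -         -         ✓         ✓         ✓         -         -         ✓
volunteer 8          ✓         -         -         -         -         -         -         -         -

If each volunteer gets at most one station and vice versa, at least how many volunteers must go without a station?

A valid assignment of size 8: volunteer 1→station C, volunteer 2→station B, volunteer 3→station I, volunteer 4→station G, volunteer 5→station D, volunteer 6→station H, volunteer 7→station F, volunteer 8→station A.
This saturates every volunteer, so 8 is the maximum.
That matches 8 of the 8, leaving 0 unmatched; no matching can do better.

0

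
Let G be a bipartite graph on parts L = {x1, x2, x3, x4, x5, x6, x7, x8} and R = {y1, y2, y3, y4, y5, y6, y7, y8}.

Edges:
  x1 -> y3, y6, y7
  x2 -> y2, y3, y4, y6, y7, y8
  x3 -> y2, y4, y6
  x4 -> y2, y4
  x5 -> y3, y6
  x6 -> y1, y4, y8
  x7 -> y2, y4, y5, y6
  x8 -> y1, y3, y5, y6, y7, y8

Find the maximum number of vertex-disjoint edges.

8

For example, pair x1-y7, x2-y8, x3-y2, x4-y4, x5-y3, x6-y1, x7-y5, x8-y6.
All 8 left vertices are matched, so no larger matching exists.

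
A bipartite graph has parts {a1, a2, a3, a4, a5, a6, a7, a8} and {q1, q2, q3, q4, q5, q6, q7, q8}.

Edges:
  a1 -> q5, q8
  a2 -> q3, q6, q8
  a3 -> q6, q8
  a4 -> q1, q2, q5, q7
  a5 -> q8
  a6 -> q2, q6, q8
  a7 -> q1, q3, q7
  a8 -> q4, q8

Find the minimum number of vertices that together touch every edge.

8

{a1, a2, a3, a4, a5, a6, a7, a8} is a vertex cover of size 8: every edge has an endpoint in this set.
No smaller cover exists because a1–q5, a2–q3, a3–q6, a4–q1, a5–q8, a6–q2, a7–q7, a8–q4 is a matching of size 8, and a cover must include an endpoint of each of these disjoint edges (König's theorem).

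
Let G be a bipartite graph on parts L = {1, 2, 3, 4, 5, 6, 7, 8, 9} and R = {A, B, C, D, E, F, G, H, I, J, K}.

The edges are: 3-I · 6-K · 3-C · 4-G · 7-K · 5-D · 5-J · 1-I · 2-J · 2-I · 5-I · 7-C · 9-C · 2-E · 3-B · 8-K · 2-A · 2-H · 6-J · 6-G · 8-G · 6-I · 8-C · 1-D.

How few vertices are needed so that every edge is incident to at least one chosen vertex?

8

A maximum matching has 8 edges (e.g. 1–I, 2–A, 3–B, 4–G, 5–D, 6–J, 7–K, 8–C).
By König's theorem the minimum vertex cover has the same size. One such cover is {1, 2, 3, 5, 6, C, G, K}.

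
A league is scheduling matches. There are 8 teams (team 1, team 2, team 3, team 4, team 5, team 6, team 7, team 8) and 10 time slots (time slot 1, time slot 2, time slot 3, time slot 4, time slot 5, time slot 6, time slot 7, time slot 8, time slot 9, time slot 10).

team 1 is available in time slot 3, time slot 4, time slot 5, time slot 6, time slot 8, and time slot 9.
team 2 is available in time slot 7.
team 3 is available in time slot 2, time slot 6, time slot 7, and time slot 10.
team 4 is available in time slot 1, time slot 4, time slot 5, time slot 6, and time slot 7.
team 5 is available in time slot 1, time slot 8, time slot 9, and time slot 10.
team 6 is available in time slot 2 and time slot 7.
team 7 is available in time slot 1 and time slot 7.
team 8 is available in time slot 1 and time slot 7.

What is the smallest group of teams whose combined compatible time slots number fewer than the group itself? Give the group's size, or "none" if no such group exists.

Take S = {team 2, team 7, team 8}. Its neighbourhood is {time slot 1, time slot 7}, so |N(S)| = 2 < |S| = 3.
Every subset of size less than 3 has at least as many neighbours as members, so 3 is the minimum.

3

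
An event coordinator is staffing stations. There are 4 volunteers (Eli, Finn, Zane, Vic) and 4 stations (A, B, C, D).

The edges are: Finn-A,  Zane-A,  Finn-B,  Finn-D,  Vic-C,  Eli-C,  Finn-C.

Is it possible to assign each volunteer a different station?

No

The set {Eli, Vic} has only 1 neighbour ({C}), so by Hall's theorem at most 3 of the 4 volunteers can be matched.
Hence no matching covers every volunteer.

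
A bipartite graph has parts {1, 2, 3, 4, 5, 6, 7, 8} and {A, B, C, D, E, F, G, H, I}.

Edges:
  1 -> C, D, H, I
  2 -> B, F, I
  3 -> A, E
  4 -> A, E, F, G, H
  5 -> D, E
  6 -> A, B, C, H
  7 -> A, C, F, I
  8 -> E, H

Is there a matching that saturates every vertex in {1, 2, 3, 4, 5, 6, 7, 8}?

A valid assignment of size 8: 1→C, 2→F, 3→A, 4→G, 5→D, 6→B, 7→I, 8→E.
Every left vertex is matched, so this matching saturates all of them.

Yes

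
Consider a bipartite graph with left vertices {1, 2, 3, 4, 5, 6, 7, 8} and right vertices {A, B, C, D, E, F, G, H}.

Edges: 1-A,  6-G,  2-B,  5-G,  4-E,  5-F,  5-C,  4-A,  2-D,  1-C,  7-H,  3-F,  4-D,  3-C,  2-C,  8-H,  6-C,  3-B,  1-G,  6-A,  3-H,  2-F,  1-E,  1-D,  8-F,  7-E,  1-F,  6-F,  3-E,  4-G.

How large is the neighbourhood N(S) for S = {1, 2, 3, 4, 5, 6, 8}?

The union of neighbours of {1, 2, 3, 4, 5, 6, 8} is {A, B, C, D, E, F, G, H}, which has 8 elements.
Since |N(S)| = 8 ≥ |S| = 7, Hall's condition holds for this subset.

8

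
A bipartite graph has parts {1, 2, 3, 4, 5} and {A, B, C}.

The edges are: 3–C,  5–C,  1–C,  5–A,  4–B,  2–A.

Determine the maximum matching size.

A valid assignment of size 3: 1→C, 2→A, 4→B.
The set {1, 2, 3, 5} has only 2 neighbours ({A, C}), so by Hall's theorem at most 3 of the 5 left vertices can be matched.

3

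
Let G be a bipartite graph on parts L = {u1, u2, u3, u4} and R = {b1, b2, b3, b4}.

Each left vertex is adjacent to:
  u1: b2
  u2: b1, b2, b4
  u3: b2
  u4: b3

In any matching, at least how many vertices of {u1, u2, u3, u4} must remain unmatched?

For example, pair u1-b2, u2-b4, u4-b3.
The set {u1, u3} has only 1 neighbour ({b2}), so by Hall's theorem at most 3 of the 4 left vertices can be matched.
That matches 3 of the 4, leaving 1 unmatched; no matching can do better.

1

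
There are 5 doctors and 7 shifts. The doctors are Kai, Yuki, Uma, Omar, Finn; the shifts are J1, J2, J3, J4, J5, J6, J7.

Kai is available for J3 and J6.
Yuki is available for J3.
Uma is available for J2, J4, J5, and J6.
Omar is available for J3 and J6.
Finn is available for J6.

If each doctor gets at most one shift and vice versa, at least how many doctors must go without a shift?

For example, pair Kai→J6, Yuki→J3, Uma→J5.
The set {Kai, Yuki, Omar, Finn} has only 2 neighbours ({J3, J6}), so by Hall's theorem at most 3 of the 5 doctors can be matched.
That matches 3 of the 5, leaving 2 unmatched; no matching can do better.

2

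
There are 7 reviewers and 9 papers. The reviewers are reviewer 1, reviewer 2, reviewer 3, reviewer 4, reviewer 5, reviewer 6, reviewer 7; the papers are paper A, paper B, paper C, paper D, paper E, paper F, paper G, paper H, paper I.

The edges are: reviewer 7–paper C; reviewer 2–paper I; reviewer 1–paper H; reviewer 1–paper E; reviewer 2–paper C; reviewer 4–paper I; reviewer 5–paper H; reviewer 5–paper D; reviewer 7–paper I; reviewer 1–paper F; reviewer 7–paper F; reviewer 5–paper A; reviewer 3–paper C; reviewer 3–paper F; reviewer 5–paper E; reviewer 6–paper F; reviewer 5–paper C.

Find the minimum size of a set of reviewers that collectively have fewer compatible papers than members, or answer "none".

Take S = {reviewer 2, reviewer 3, reviewer 4, reviewer 6}. Its neighbourhood is {paper C, paper F, paper I}, so |N(S)| = 3 < |S| = 4.
Every subset of size less than 4 has at least as many neighbours as members, so 4 is the minimum.

4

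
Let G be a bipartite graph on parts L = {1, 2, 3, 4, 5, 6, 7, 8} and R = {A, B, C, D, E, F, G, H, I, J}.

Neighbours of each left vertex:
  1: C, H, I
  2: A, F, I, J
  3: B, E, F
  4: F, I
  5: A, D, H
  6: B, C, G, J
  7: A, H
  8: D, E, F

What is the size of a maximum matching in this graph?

For example, pair 1–C, 2–I, 3–B, 4–F, 5–D, 6–J, 7–H, 8–E.
This saturates every left vertex, so 8 is the maximum.

8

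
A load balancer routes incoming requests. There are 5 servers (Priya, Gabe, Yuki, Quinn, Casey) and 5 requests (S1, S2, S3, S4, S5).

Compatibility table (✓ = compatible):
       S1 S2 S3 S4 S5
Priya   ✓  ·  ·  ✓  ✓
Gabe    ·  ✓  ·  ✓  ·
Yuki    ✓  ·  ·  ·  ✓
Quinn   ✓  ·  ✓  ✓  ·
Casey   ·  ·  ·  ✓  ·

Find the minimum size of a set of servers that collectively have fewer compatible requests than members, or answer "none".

A matching saturating every server exists, for instance Priya→S1, Gabe→S2, Yuki→S5, Quinn→S3, Casey→S4.
By Hall's marriage theorem, this means |N(S)| ≥ |S| for every subset S, so no violating subset exists.

none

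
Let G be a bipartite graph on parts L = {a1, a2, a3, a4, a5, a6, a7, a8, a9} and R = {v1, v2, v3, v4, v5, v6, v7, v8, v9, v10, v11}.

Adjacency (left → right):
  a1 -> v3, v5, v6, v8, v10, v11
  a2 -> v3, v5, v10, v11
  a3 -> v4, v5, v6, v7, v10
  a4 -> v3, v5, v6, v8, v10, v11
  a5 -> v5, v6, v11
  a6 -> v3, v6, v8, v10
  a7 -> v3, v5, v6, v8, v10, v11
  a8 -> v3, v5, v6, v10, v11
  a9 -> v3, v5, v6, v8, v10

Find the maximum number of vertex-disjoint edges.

One maximum matching: a1→v8, a2→v5, a3→v4, a4→v3, a5→v11, a6→v6, a7→v10.
The set {a1, a2, a4, a5, a6, a7, a8, a9} has only 6 neighbours ({v10, v11, v3, v5, v6, v8}), so by Hall's theorem at most 7 of the 9 left vertices can be matched.

7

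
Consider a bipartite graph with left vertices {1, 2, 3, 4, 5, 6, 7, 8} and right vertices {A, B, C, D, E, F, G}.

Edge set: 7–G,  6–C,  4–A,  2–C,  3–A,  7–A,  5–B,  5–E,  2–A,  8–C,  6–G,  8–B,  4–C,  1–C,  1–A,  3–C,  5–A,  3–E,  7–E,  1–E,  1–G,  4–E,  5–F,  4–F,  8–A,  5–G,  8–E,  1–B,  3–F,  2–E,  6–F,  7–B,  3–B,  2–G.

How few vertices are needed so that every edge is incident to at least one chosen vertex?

A maximum matching has 6 edges (e.g. 1–G, 2–C, 3–A, 4–E, 5–B, 6–F).
By König's theorem the minimum vertex cover has the same size. One such cover is {A, B, C, E, F, G}.

6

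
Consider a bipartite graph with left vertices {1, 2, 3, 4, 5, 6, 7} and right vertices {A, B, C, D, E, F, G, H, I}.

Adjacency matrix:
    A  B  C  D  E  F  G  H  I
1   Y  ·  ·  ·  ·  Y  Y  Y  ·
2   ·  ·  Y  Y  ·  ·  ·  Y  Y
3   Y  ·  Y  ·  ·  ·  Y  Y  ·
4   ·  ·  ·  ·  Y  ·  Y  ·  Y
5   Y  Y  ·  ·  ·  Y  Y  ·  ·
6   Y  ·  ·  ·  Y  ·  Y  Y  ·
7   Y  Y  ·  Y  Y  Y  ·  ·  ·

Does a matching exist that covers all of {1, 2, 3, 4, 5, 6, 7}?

Yes

A valid assignment of size 7: 1-F, 2-D, 3-C, 4-G, 5-B, 6-E, 7-A.
Every left vertex is matched, so this matching saturates all of them.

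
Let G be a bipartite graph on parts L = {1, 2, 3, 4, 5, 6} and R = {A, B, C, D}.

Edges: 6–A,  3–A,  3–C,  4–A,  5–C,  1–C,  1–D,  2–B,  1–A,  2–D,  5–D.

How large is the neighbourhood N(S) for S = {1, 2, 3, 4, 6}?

The union of neighbours of {1, 2, 3, 4, 6} is {A, B, C, D}, which has 4 elements.
Since |N(S)| = 4 < |S| = 5, Hall's condition fails for this subset.

4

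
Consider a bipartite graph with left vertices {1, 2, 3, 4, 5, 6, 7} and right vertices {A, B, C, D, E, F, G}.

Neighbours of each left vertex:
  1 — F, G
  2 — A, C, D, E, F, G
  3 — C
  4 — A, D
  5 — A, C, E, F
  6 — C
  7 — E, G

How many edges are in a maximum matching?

A valid assignment of size 6: 1–G, 2–A, 3–C, 4–D, 5–F, 7–E.
The set {3, 6} has only 1 neighbour ({C}), so by Hall's theorem at most 6 of the 7 left vertices can be matched.

6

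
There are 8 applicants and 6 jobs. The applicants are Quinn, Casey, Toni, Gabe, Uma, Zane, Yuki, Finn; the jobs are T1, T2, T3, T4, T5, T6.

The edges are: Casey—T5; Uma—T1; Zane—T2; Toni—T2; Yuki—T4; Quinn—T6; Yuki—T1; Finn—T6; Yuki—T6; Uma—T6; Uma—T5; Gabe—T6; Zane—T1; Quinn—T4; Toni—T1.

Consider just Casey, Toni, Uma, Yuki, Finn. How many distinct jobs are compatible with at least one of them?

5

The union of neighbours of {Casey, Toni, Uma, Yuki, Finn} is {T1, T2, T4, T5, T6}, which has 5 elements.
Since |N(S)| = 5 ≥ |S| = 5, Hall's condition holds for this subset.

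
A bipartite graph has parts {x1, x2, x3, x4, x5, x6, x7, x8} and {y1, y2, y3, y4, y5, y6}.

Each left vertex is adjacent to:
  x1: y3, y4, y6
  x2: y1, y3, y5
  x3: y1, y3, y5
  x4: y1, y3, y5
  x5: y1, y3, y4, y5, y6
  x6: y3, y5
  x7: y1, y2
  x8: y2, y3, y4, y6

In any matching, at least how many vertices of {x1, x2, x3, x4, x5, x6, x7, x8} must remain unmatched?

A valid assignment of size 6: x1→y4, x2→y5, x3→y1, x4→y3, x5→y6, x7→y2.
The set {x1, x2, x3, x4, x5, x6, x7, x8} has only 6 neighbours ({y1, y2, y3, y4, y5, y6}), so by Hall's theorem at most 6 of the 8 left vertices can be matched.
That matches 6 of the 8, leaving 2 unmatched; no matching can do better.

2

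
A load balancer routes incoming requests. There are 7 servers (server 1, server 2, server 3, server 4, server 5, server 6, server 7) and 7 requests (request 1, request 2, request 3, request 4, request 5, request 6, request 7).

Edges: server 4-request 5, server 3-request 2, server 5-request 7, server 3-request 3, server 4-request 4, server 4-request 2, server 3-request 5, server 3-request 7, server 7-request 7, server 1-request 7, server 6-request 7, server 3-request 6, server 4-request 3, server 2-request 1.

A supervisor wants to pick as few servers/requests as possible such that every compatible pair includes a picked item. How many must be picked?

4

A maximum matching has 4 edges (e.g. server 1–request 7, server 2–request 1, server 3–request 6, server 4–request 5).
By König's theorem the minimum vertex cover has the same size. One such cover is {server 2, server 3, server 4, request 7}.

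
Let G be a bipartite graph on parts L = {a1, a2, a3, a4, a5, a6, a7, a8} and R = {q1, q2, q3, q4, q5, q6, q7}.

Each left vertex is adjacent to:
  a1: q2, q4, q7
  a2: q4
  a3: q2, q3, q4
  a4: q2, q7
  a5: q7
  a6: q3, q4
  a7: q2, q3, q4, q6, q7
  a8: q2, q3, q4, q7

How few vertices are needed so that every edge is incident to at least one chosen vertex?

5

A maximum matching has 5 edges (e.g. a1–q7, a2–q4, a3–q3, a4–q2, a7–q6).
By König's theorem the minimum vertex cover has the same size. One such cover is {a7, q2, q3, q4, q7}.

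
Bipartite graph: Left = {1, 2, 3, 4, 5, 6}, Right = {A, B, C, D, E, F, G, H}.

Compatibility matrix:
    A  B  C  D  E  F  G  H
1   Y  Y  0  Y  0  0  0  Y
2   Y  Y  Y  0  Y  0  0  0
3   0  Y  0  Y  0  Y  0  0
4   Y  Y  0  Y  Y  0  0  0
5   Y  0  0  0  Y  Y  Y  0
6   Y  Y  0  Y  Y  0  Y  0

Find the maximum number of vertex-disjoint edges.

A valid assignment of size 6: 1-H, 2-B, 3-F, 4-D, 5-E, 6-G.
This saturates every left vertex, so 6 is the maximum.

6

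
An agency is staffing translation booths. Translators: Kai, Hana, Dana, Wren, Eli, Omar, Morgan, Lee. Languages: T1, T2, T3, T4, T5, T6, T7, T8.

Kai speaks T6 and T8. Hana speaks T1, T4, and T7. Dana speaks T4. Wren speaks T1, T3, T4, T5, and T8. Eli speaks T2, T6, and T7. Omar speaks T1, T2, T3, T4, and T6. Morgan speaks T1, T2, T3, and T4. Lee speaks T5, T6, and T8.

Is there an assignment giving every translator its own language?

Yes

A valid assignment of size 8: Kai–T6, Hana–T1, Dana–T4, Wren–T5, Eli–T7, Omar–T3, Morgan–T2, Lee–T8.
All 8 translators are covered.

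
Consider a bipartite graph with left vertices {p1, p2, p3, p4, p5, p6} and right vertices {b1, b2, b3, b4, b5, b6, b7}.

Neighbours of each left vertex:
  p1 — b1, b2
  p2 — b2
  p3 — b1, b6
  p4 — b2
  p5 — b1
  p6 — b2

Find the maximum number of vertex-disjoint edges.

3

For example, pair p1–b1, p2–b2, p3–b6.
The set {p1, p2, p4, p5, p6} has only 2 neighbours ({b1, b2}), so by Hall's theorem at most 3 of the 6 left vertices can be matched.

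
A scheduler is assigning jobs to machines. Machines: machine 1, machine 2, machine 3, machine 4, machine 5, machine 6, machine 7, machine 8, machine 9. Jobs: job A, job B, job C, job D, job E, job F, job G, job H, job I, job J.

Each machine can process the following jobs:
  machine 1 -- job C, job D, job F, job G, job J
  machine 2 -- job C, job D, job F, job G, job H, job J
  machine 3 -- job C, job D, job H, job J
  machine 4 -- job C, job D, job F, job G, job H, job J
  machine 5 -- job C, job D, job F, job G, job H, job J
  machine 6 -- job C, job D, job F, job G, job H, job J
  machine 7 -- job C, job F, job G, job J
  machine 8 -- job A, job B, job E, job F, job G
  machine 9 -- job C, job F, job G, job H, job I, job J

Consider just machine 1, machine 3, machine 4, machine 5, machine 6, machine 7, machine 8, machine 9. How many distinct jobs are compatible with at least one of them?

The union of neighbours of {machine 1, machine 3, machine 4, machine 5, machine 6, machine 7, machine 8, machine 9} is {job A, job B, job C, job D, job E, job F, job G, job H, job I, job J}, which has 10 elements.
Since |N(S)| = 10 ≥ |S| = 8, Hall's condition holds for this subset.

10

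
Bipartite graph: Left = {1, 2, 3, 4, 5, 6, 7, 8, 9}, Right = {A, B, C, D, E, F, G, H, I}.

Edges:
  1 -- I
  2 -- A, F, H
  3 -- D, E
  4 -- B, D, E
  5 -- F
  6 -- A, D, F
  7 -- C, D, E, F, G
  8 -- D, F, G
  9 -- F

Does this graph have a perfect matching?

The set {5, 9} has only 1 neighbour ({F}), so by Hall's theorem at most 8 of the 9 left vertices can be matched.
Hence no matching covers every left vertex.

No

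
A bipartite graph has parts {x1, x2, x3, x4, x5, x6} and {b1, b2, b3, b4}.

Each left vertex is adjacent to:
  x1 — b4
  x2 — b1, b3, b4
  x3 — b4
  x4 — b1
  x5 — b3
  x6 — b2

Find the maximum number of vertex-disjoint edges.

A valid assignment of size 4: x1→b4, x2→b3, x4→b1, x6→b2.
The set {x1, x2, x3, x4, x5} has only 3 neighbours ({b1, b3, b4}), so by Hall's theorem at most 4 of the 6 left vertices can be matched.

4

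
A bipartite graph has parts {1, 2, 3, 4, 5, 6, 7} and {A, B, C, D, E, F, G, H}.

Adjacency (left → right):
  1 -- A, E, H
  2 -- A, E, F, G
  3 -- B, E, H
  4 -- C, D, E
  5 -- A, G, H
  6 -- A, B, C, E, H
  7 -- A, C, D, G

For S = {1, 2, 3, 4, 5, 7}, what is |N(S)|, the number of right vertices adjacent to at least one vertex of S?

8

The union of neighbours of {1, 2, 3, 4, 5, 7} is {A, B, C, D, E, F, G, H}, which has 8 elements.
Since |N(S)| = 8 ≥ |S| = 6, Hall's condition holds for this subset.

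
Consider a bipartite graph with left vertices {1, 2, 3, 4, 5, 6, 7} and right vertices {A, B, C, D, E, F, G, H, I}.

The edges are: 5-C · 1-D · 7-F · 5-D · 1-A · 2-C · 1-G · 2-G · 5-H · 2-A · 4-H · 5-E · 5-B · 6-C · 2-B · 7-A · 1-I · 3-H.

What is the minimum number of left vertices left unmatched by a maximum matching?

1

One maximum matching: 1-I, 2-B, 3-H, 5-E, 6-C, 7-F.
The set {3, 4} has only 1 neighbour ({H}), so by Hall's theorem at most 6 of the 7 left vertices can be matched.
That matches 6 of the 7, leaving 1 unmatched; no matching can do better.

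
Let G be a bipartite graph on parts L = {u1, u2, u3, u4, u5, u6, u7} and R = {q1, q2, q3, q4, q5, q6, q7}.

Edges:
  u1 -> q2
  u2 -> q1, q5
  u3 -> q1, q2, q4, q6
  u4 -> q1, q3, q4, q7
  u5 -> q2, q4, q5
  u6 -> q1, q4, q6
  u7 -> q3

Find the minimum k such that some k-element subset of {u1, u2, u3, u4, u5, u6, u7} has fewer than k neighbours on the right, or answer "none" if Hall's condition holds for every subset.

none

A matching saturating every left vertex exists, for instance u1→q2, u2→q1, u3→q4, u4→q7, u5→q5, u6→q6, u7→q3.
By Hall's marriage theorem, this means |N(S)| ≥ |S| for every subset S, so no violating subset exists.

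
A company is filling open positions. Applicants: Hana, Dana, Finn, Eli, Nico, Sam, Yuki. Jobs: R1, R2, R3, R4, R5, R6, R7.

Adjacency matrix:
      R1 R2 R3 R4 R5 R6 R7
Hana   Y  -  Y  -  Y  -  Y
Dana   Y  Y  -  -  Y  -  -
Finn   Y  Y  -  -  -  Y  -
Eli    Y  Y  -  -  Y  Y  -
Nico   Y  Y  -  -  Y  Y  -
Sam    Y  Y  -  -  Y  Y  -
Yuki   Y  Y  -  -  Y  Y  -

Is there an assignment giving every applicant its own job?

No

The set {Dana, Finn, Eli, Nico, Sam, Yuki} has only 4 neighbours ({R1, R2, R5, R6}), so by Hall's theorem at most 5 of the 7 applicants can be matched.
Hence no matching covers every applicant.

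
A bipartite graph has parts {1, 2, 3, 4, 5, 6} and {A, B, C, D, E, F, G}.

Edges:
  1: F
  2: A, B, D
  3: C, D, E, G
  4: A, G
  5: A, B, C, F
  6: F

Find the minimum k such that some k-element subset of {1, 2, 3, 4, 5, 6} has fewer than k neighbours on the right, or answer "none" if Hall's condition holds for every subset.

2

Take S = {1, 6}. Its neighbourhood is {F}, so |N(S)| = 1 < |S| = 2.
No single vertex violates Hall's condition since each has at least one neighbour, so 2 is the minimum.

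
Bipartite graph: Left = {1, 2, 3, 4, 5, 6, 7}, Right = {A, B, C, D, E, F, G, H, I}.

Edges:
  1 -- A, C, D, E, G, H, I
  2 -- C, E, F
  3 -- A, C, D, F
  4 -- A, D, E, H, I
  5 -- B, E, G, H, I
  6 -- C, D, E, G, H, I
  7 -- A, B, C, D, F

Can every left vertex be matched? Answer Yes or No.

For example, pair 1–D, 2–C, 3–F, 4–E, 5–G, 6–H, 7–A.
All 7 left vertices are covered.

Yes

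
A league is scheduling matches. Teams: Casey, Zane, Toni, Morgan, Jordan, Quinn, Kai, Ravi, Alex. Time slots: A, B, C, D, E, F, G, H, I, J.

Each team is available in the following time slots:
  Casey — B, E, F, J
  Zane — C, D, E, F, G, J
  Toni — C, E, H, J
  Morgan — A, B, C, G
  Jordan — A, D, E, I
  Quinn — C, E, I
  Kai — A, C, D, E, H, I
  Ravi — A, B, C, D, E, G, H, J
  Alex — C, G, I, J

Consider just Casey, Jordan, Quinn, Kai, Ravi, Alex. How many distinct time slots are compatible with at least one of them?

The union of neighbours of {Casey, Jordan, Quinn, Kai, Ravi, Alex} is {A, B, C, D, E, F, G, H, I, J}, which has 10 elements.
Since |N(S)| = 10 ≥ |S| = 6, Hall's condition holds for this subset.

10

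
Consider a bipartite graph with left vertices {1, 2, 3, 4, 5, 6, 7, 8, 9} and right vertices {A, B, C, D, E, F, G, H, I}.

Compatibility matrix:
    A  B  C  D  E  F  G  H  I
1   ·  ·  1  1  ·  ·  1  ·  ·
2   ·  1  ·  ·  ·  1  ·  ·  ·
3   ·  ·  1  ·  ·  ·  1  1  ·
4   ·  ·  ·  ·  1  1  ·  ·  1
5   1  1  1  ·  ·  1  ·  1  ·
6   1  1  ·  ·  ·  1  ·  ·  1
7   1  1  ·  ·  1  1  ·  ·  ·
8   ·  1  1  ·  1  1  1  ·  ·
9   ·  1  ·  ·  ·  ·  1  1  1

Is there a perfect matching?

Yes

A valid assignment of size 9: 1→D, 2→F, 3→C, 4→I, 5→H, 6→A, 7→E, 8→G, 9→B.
Every left vertex is matched, so this is a perfect matching.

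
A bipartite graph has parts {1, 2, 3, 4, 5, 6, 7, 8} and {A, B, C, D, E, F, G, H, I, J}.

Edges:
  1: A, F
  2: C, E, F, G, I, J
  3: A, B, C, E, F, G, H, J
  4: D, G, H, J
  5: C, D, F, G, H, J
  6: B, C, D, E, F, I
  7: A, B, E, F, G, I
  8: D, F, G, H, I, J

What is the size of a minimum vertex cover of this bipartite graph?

A maximum matching has 8 edges (e.g. 1–F, 2–I, 3–E, 4–D, 5–G, 6–B, 7–A, 8–J).
By König's theorem the minimum vertex cover has the same size. One such cover is {1, 2, 3, 4, 5, 6, 7, 8}.

8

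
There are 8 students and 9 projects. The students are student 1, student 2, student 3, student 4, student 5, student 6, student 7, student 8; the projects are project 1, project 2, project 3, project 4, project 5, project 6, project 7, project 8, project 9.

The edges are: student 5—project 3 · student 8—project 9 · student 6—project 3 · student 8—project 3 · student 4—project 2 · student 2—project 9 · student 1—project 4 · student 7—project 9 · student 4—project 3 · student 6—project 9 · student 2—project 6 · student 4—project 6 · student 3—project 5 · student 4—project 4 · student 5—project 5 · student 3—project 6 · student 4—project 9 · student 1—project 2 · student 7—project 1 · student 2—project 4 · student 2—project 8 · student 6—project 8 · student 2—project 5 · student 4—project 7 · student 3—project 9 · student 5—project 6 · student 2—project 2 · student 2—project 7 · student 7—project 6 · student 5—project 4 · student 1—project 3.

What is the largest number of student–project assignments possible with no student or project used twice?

For example, pair student 1-project 4, student 2-project 2, student 3-project 6, student 4-project 7, student 5-project 5, student 6-project 3, student 7-project 1, student 8-project 9.
This saturates every student, so 8 is the maximum.

8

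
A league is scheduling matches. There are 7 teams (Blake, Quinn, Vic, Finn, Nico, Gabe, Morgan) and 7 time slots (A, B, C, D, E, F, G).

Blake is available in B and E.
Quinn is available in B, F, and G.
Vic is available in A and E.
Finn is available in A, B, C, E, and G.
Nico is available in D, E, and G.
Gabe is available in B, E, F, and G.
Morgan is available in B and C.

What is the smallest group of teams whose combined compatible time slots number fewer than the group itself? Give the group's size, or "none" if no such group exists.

A matching saturating every team exists, for instance Blake→E, Quinn→F, Vic→A, Finn→C, Nico→D, Gabe→G, Morgan→B.
By Hall's marriage theorem, this means |N(S)| ≥ |S| for every subset S, so no violating subset exists.

none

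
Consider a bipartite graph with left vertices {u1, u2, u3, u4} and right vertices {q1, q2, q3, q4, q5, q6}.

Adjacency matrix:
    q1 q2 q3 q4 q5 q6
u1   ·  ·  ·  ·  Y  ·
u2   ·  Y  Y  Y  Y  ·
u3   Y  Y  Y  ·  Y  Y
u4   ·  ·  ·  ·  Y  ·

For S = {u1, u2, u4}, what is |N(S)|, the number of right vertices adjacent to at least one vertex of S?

The union of neighbours of {u1, u2, u4} is {q2, q3, q4, q5}, which has 4 elements.
Since |N(S)| = 4 ≥ |S| = 3, Hall's condition holds for this subset.

4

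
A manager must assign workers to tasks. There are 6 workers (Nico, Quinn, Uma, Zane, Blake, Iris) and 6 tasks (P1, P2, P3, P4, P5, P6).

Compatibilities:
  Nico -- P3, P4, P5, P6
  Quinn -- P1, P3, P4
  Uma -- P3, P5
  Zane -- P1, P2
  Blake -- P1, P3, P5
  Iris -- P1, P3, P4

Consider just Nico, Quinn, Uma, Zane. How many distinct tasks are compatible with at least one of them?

6

The union of neighbours of {Nico, Quinn, Uma, Zane} is {P1, P2, P3, P4, P5, P6}, which has 6 elements.
Since |N(S)| = 6 ≥ |S| = 4, Hall's condition holds for this subset.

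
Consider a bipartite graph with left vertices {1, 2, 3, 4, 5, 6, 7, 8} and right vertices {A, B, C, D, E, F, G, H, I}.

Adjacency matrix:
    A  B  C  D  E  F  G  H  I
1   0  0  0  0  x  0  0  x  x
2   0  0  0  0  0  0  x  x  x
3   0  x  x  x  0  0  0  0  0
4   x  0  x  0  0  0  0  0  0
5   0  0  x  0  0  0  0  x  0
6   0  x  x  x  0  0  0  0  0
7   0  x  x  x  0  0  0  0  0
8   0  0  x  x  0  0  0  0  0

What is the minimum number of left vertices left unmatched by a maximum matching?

1

For example, pair 1-E, 2-G, 3-D, 4-A, 5-H, 6-C, 7-B.
The set {3, 6, 7, 8} has only 3 neighbours ({B, C, D}), so by Hall's theorem at most 7 of the 8 left vertices can be matched.
That matches 7 of the 8, leaving 1 unmatched; no matching can do better.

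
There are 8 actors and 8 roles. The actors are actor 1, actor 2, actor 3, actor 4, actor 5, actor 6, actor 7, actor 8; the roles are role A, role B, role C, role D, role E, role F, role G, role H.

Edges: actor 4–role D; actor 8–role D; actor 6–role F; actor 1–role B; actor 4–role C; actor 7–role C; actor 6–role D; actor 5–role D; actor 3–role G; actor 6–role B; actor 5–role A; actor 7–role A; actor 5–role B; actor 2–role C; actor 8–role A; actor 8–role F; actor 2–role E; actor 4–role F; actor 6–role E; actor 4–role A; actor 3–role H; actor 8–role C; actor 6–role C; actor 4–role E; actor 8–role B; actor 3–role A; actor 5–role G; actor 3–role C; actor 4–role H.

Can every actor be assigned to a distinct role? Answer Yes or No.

One maximum matching: actor 1-role B, actor 2-role E, actor 3-role G, actor 4-role H, actor 5-role D, actor 6-role F, actor 7-role A, actor 8-role C.
All 8 actors are covered.

Yes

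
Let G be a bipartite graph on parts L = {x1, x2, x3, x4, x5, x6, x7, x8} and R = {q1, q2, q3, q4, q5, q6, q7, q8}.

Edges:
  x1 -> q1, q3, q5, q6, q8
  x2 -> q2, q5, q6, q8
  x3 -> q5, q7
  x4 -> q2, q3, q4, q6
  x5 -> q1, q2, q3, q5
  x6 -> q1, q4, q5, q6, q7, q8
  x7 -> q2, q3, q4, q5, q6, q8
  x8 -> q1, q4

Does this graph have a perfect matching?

One maximum matching: x1-q1, x2-q2, x3-q7, x4-q3, x5-q5, x6-q6, x7-q8, x8-q4.
Every left vertex is matched, so this is a perfect matching.

Yes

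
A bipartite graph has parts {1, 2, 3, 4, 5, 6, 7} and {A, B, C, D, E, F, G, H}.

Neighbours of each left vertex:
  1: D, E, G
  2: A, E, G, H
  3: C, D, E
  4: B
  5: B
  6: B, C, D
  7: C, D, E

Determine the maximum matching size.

6

One maximum matching: 1→G, 2→H, 3→C, 4→B, 6→D, 7→E.
The set {4, 5} has only 1 neighbour ({B}), so by Hall's theorem at most 6 of the 7 left vertices can be matched.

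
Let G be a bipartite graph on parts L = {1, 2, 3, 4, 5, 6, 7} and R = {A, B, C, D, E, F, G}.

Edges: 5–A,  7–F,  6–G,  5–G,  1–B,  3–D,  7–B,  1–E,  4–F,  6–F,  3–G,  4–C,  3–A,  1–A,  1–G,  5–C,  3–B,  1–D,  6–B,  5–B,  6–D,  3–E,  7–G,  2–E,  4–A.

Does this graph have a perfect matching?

One maximum matching: 1→D, 2→E, 3→A, 4→C, 5→G, 6→F, 7→B.
Every left vertex is matched, so this is a perfect matching.

Yes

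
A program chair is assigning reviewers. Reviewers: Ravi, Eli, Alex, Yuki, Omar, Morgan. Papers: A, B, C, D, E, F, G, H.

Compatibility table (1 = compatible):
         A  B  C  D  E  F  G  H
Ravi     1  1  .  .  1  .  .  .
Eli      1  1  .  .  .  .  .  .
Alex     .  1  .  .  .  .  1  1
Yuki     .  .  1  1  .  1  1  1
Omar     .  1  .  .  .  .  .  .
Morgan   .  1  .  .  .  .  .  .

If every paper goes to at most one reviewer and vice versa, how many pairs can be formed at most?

5

For example, pair Ravi–E, Eli–A, Alex–G, Yuki–H, Omar–B.
The set {Omar, Morgan} has only 1 neighbour ({B}), so by Hall's theorem at most 5 of the 6 reviewers can be matched.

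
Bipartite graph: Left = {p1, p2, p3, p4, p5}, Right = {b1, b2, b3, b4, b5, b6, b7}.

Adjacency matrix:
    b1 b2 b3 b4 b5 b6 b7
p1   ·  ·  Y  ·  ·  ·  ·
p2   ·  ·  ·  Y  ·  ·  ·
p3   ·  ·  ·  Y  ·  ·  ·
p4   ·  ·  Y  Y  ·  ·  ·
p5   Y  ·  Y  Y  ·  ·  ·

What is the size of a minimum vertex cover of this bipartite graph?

{p5, b3, b4} is a vertex cover of size 3: every edge has an endpoint in this set.
No smaller cover exists because p1–b3, p2–b4, p5–b1 is a matching of size 3, and a cover must include an endpoint of each of these disjoint edges (König's theorem).

3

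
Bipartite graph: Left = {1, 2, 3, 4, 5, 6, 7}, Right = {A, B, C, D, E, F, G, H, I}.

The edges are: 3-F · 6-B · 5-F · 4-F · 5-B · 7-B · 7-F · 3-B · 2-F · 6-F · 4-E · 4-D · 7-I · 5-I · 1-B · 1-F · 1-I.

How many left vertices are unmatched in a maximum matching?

3

One maximum matching: 1–I, 2–F, 3–B, 4–E.
The set {1, 2, 3, 5, 6, 7} has only 3 neighbours ({B, F, I}), so by Hall's theorem at most 4 of the 7 left vertices can be matched.
That matches 4 of the 7, leaving 3 unmatched; no matching can do better.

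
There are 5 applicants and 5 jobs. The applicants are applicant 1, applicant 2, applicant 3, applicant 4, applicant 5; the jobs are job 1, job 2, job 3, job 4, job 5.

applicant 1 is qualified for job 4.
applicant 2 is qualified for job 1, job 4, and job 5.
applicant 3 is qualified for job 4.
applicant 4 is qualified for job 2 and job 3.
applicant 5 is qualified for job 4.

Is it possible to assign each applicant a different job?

The set {applicant 1, applicant 3, applicant 5} has only 1 neighbour ({job 4}), so by Hall's theorem at most 3 of the 5 applicants can be matched.
Hence no matching covers every applicant.

No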